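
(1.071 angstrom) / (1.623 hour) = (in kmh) 6.599e-14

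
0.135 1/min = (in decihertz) 0.0225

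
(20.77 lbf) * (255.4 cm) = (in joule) 236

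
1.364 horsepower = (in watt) 1017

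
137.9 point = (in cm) 4.865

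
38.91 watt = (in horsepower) 0.05218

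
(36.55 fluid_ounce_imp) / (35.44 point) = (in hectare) 8.306e-06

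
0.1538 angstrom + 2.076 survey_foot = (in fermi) 6.328e+14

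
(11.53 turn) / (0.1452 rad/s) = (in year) 1.582e-05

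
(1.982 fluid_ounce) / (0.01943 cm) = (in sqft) 3.247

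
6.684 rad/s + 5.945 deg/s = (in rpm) 64.82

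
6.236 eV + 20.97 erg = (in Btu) 1.988e-09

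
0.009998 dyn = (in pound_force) 2.248e-08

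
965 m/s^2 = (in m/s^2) 965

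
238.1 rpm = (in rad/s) 24.93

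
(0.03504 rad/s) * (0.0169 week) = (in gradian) 2.28e+04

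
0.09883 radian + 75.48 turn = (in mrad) 4.744e+05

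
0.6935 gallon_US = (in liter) 2.625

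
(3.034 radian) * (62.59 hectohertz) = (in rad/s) 1.899e+04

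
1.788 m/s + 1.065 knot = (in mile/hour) 5.225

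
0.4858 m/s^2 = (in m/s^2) 0.4858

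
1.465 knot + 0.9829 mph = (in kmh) 4.295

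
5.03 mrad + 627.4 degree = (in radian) 10.96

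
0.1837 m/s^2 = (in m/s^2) 0.1837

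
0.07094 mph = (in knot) 0.06165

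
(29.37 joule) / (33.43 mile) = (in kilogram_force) 5.567e-05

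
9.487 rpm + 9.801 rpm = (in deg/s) 115.7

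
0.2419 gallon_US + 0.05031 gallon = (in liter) 1.106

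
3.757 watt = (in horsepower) 0.005038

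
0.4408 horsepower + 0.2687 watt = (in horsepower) 0.4412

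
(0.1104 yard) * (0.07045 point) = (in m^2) 2.509e-06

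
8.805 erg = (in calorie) 2.104e-07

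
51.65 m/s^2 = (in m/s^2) 51.65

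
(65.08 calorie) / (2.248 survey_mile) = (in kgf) 0.007675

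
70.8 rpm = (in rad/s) 7.414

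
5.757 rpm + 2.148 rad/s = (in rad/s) 2.751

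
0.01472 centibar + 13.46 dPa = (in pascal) 16.07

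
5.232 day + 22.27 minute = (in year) 0.01438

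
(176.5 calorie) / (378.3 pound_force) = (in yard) 0.4799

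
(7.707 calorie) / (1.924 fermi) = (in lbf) 3.768e+15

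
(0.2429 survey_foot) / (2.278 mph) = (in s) 0.0727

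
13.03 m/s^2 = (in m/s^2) 13.03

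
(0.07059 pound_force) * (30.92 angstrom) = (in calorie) 2.32e-10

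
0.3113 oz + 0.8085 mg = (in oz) 0.3113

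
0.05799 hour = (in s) 208.8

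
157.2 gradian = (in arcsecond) 5.093e+05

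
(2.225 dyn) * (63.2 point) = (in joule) 4.961e-07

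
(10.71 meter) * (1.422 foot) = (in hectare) 0.0004642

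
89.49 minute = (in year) 0.0001703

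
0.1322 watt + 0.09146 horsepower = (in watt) 68.33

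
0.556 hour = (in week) 0.00331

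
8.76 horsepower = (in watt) 6532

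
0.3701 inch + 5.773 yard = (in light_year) 5.59e-16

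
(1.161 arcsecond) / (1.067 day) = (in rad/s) 6.106e-11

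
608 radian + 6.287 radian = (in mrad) 6.143e+05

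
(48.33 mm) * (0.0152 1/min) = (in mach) 3.596e-08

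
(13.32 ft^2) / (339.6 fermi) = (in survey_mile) 2.264e+09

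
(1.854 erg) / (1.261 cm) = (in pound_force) 3.305e-06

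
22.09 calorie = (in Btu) 0.0876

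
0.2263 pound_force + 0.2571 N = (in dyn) 1.264e+05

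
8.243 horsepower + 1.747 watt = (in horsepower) 8.245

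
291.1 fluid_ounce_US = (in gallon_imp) 1.894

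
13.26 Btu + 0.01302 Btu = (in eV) 8.74e+22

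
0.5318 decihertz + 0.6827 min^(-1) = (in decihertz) 0.6456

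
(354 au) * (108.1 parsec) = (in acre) 4.365e+28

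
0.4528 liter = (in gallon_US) 0.1196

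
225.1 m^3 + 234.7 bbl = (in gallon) 6.932e+04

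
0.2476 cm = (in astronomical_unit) 1.655e-14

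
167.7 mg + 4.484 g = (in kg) 0.004652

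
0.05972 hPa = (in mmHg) 0.04479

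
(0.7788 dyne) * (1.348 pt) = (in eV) 2.312e+10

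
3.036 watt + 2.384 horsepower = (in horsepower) 2.388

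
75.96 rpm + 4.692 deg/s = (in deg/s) 460.5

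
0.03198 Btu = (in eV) 2.106e+20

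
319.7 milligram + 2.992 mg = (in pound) 0.0007114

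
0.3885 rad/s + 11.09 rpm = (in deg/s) 88.8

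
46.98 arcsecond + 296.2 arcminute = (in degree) 4.95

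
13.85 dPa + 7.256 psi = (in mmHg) 375.3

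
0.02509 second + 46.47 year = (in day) 1.696e+04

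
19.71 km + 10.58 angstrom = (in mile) 12.25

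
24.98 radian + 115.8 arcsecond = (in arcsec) 5.153e+06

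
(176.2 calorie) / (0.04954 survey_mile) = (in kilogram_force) 0.9429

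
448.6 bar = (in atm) 442.7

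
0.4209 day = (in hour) 10.1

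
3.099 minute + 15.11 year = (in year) 15.11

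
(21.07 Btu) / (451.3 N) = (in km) 0.04926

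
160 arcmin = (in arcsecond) 9600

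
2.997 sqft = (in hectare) 2.784e-05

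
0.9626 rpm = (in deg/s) 5.776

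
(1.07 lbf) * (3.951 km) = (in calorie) 4495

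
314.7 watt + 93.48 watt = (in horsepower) 0.5474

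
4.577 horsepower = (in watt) 3413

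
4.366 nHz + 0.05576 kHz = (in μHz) 5.576e+07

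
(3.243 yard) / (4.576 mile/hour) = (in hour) 0.0004027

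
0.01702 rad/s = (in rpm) 0.1625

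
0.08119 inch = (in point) 5.846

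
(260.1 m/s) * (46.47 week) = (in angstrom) 7.31e+19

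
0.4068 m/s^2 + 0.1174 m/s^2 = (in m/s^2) 0.5242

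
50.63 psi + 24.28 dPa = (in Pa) 3.491e+05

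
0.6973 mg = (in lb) 1.537e-06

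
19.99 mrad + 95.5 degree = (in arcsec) 3.479e+05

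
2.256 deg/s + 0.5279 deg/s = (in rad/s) 0.04859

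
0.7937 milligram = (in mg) 0.7937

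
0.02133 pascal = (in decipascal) 0.2133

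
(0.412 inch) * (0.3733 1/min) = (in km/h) 0.0002344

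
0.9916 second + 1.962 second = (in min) 0.04923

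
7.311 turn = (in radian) 45.94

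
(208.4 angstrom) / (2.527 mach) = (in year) 7.68e-19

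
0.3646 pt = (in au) 8.598e-16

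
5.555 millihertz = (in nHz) 5.555e+06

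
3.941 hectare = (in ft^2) 4.242e+05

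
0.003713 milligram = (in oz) 1.31e-07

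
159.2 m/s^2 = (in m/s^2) 159.2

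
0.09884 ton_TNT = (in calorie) 9.884e+07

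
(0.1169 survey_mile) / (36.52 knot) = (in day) 0.0001159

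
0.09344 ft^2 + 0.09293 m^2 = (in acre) 2.511e-05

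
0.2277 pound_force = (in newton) 1.013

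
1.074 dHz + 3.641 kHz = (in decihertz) 3.641e+04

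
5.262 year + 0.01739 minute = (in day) 1921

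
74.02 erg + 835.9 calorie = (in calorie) 835.9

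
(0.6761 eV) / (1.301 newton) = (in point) 2.36e-16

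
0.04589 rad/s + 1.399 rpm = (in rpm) 1.837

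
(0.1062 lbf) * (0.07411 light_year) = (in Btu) 3.139e+11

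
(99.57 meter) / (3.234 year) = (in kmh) 3.515e-06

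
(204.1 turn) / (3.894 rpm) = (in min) 52.41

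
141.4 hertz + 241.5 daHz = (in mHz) 2.556e+06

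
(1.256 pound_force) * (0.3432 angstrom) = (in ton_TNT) 4.583e-20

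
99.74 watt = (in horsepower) 0.1338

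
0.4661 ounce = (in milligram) 1.321e+04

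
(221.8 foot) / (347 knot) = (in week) 6.262e-07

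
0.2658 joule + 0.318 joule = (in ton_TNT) 1.395e-10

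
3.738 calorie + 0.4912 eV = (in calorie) 3.738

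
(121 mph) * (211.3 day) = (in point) 2.799e+12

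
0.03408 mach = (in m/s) 11.6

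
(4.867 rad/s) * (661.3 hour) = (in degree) 6.639e+08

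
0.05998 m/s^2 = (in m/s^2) 0.05998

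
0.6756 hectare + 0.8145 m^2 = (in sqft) 7.273e+04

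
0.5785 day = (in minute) 833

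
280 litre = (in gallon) 73.97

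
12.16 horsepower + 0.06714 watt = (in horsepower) 12.16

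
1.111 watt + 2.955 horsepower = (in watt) 2205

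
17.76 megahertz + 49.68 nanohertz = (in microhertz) 1.776e+13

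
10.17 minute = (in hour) 0.1695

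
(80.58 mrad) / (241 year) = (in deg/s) 6.075e-10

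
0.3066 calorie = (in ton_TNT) 3.066e-10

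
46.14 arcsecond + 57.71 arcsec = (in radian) 0.0005035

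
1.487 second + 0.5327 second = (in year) 6.404e-08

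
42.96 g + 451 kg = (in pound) 994.4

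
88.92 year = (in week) 4637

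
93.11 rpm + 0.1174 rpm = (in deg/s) 559.4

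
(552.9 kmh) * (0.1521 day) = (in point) 5.721e+09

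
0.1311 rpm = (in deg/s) 0.7866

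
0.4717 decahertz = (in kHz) 0.004717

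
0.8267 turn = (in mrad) 5194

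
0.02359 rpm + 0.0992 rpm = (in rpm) 0.1228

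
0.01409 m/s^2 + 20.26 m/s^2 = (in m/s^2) 20.27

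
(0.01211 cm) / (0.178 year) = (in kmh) 7.766e-11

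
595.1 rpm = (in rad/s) 62.32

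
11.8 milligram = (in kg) 1.18e-05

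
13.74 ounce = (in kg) 0.3895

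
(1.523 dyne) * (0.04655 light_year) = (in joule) 6.707e+09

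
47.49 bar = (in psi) 688.8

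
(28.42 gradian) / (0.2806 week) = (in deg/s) 0.0001507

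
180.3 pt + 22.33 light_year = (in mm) 2.113e+20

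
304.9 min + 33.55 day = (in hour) 810.3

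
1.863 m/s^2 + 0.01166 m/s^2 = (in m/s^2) 1.875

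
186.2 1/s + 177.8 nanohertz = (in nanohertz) 1.862e+11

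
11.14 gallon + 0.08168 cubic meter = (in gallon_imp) 27.24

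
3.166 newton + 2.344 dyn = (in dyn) 3.166e+05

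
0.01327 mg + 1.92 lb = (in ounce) 30.72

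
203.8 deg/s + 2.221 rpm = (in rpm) 36.19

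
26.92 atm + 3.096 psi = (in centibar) 2749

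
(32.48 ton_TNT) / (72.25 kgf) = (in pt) 5.437e+11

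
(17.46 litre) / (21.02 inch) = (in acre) 8.081e-06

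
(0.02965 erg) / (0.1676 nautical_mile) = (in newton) 9.552e-12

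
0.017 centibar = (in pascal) 17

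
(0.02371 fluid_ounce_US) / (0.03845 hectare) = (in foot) 5.983e-09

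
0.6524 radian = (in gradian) 41.53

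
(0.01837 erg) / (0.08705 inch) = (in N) 8.308e-07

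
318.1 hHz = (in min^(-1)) 1.909e+06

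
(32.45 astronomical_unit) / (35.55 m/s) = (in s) 1.366e+11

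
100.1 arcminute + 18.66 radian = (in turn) 2.974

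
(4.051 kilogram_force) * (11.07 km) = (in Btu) 416.8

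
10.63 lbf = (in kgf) 4.822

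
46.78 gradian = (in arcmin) 2526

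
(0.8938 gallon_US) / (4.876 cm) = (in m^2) 0.06939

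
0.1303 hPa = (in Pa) 13.03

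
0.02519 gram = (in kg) 2.519e-05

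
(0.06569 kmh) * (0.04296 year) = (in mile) 15.36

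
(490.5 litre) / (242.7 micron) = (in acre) 0.4994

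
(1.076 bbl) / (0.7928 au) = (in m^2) 1.442e-12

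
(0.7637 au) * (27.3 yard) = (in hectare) 2.852e+08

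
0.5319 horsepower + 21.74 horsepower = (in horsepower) 22.27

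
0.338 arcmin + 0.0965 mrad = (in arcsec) 40.18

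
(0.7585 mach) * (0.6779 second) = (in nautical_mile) 0.09454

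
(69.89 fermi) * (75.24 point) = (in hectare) 1.855e-19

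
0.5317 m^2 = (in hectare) 5.317e-05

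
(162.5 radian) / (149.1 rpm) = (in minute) 0.1735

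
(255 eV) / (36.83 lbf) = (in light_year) 2.636e-35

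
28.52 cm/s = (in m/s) 0.2852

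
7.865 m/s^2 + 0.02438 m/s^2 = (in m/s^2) 7.889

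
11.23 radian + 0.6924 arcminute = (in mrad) 1.123e+04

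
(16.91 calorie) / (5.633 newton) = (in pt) 3.56e+04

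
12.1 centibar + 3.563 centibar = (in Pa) 1.566e+04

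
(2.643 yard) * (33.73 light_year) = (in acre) 1.906e+14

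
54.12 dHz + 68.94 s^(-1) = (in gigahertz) 7.435e-08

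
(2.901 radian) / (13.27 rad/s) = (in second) 0.2186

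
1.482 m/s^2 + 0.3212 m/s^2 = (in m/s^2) 1.803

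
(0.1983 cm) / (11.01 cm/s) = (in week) 2.978e-08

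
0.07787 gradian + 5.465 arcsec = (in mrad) 1.25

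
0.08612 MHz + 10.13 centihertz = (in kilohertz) 86.12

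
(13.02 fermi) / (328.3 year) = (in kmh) 4.527e-24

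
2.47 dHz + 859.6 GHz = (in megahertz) 8.596e+05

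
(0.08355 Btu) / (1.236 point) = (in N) 2.022e+05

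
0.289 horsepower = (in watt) 215.5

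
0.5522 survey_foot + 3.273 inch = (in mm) 251.4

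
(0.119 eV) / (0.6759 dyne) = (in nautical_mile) 1.523e-18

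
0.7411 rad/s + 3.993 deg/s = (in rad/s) 0.8108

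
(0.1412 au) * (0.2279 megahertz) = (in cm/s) 4.814e+17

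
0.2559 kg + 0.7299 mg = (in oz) 9.027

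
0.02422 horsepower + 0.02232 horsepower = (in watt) 34.7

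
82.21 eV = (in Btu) 1.248e-20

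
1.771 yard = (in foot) 5.313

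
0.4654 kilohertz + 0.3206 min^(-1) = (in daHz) 46.54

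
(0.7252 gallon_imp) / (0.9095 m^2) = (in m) 0.003625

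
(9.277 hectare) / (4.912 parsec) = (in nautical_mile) 3.305e-16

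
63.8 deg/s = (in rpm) 10.63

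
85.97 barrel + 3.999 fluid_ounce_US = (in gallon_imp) 3007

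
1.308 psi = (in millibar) 90.18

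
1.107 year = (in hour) 9697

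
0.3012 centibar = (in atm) 0.002973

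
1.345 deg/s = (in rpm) 0.2242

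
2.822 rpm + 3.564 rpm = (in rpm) 6.386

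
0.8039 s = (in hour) 0.0002233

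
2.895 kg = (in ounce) 102.1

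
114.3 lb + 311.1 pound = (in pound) 425.4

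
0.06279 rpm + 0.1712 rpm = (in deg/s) 1.404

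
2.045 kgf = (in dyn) 2.005e+06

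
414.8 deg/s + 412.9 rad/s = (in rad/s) 420.1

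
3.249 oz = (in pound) 0.2031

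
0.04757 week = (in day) 0.333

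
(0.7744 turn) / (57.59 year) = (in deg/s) 1.535e-07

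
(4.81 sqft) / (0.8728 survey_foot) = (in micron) 1.68e+06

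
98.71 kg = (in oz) 3482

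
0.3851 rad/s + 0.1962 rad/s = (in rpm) 5.551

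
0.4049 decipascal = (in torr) 0.0003037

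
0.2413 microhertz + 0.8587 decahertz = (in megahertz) 8.587e-06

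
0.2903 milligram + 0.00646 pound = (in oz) 0.1034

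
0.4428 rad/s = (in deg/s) 25.37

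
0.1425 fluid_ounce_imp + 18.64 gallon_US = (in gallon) 18.64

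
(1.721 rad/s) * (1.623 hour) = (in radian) 1.006e+04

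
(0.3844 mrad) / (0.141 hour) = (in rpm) 7.232e-06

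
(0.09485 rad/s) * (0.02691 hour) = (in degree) 526.5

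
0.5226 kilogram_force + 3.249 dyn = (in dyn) 5.125e+05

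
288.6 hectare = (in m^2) 2.886e+06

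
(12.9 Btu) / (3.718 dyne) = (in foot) 1.201e+09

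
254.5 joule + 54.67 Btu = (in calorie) 1.385e+04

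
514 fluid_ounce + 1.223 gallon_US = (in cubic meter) 0.01983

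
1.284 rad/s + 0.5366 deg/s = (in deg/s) 74.1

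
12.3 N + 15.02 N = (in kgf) 2.786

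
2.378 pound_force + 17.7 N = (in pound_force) 6.357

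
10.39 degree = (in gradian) 11.54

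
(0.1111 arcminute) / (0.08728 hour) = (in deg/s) 5.893e-06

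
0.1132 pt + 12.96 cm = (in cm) 12.96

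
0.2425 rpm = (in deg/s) 1.455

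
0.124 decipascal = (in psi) 1.798e-06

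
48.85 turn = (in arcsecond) 6.331e+07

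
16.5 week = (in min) 1.663e+05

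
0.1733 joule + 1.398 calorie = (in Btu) 0.005708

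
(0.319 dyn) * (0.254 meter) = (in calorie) 1.937e-07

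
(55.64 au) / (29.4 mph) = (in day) 7.33e+06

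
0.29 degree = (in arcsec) 1044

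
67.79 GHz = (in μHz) 6.779e+16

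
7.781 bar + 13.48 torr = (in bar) 7.799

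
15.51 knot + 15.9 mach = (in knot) 1.054e+04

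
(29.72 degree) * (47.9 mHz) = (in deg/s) 1.424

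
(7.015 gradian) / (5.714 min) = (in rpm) 0.003069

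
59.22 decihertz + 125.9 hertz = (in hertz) 131.8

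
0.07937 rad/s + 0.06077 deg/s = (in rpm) 0.7681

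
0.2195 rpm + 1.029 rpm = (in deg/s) 7.491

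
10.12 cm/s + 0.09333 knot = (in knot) 0.29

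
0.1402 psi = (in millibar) 9.666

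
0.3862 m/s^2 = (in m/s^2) 0.3862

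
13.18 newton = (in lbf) 2.963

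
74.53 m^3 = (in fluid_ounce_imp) 2.623e+06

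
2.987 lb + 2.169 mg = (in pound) 2.987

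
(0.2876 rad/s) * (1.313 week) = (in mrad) 2.284e+08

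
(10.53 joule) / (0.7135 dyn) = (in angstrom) 1.476e+16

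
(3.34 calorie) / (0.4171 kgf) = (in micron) 3.416e+06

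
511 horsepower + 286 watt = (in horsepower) 511.4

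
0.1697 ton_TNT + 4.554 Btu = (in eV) 4.432e+27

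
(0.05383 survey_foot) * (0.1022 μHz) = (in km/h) 6.037e-09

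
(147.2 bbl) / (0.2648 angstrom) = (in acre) 2.184e+08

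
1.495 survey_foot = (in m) 0.4557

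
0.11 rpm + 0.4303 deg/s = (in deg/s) 1.09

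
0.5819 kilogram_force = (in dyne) 5.706e+05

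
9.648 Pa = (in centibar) 0.009648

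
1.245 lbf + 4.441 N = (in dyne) 9.979e+05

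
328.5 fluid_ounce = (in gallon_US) 2.566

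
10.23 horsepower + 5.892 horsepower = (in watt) 1.202e+04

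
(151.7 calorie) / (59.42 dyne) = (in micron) 1.068e+12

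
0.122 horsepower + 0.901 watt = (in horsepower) 0.1232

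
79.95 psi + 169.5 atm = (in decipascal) 1.773e+08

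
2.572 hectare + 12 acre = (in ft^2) 7.996e+05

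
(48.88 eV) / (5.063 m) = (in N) 1.547e-18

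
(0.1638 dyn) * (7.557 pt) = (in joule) 4.367e-09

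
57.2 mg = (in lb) 0.0001261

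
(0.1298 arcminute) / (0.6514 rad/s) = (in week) 9.584e-11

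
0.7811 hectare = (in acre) 1.93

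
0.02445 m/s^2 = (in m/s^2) 0.02445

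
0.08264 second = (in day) 9.565e-07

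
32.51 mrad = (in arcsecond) 6706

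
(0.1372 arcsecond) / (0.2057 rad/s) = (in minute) 5.389e-08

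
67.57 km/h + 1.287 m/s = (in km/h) 72.2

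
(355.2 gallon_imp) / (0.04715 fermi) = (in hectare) 3.425e+12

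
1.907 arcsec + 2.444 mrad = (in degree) 0.1406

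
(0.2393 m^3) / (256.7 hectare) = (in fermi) 9.322e+07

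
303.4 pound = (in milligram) 1.376e+08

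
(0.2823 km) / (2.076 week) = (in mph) 0.000503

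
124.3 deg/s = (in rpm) 20.72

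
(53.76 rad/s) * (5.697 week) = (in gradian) 1.179e+10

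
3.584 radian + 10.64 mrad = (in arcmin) 1.236e+04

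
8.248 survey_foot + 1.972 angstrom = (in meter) 2.514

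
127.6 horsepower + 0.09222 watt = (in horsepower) 127.6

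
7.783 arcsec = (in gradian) 0.002402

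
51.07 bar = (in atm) 50.4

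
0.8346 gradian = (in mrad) 13.11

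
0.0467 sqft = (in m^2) 0.004339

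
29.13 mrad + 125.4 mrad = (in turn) 0.02459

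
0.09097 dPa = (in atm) 8.978e-08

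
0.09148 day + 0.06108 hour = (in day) 0.09402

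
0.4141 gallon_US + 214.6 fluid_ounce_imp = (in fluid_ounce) 259.2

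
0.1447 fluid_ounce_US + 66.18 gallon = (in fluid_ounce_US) 8471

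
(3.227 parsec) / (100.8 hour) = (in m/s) 2.744e+11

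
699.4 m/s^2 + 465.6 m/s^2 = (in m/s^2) 1165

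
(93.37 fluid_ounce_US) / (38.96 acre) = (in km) 1.751e-11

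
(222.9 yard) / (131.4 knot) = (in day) 3.49e-05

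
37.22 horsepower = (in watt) 2.775e+04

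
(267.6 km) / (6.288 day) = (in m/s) 0.4926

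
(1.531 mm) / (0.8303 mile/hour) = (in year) 1.308e-10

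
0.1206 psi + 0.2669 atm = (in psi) 4.043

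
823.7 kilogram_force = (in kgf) 823.7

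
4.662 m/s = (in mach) 0.01369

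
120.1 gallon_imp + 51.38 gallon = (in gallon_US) 195.6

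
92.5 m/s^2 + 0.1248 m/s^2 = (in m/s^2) 92.62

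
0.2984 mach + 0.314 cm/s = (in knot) 197.5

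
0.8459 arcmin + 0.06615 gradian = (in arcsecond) 265.1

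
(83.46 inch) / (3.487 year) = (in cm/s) 1.928e-06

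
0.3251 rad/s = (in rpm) 3.104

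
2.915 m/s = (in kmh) 10.49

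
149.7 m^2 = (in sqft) 1611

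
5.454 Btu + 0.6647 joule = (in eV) 3.592e+22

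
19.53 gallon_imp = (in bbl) 0.5584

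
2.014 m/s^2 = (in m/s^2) 2.014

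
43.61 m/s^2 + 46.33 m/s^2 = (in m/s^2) 89.94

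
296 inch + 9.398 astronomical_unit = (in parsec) 4.556e-05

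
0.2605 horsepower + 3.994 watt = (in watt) 198.2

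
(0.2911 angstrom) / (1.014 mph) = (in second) 6.422e-11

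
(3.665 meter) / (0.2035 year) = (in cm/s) 5.711e-05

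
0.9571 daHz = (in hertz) 9.571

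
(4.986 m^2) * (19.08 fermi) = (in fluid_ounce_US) 3.217e-09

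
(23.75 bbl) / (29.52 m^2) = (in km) 0.0001279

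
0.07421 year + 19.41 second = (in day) 27.09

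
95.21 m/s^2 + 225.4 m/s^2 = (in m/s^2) 320.6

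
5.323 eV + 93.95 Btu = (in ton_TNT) 2.369e-05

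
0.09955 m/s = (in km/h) 0.3584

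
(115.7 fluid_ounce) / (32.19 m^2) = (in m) 0.0001063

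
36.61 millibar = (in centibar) 3.661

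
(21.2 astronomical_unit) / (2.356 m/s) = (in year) 4.269e+04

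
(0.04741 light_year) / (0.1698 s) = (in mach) 7.758e+12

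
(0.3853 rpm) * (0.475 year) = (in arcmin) 2.078e+09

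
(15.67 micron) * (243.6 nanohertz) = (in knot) 7.42e-12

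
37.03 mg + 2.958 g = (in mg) 2995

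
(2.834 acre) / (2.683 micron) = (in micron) 4.275e+15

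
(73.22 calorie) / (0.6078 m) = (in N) 504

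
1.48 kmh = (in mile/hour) 0.9196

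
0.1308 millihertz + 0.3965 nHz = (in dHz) 0.001308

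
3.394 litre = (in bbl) 0.02135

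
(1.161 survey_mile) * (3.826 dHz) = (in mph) 1599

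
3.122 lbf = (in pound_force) 3.122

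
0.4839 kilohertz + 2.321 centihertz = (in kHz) 0.4839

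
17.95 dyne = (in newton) 0.0001795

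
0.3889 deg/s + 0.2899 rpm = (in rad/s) 0.03715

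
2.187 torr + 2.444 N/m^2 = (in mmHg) 2.205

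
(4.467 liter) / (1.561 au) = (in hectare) 1.913e-18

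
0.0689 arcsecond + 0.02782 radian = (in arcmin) 95.64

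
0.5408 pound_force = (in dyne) 2.406e+05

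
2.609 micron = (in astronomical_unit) 1.744e-17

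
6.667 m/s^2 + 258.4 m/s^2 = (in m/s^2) 265.1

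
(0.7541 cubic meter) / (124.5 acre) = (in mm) 0.001497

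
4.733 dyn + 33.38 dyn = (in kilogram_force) 3.886e-05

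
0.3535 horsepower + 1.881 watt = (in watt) 265.5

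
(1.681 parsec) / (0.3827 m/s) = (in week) 2.241e+11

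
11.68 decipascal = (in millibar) 0.01168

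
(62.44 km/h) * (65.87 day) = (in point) 2.798e+11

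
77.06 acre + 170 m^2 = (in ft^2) 3.359e+06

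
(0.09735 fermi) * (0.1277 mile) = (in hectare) 2.001e-18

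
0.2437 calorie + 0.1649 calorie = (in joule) 1.71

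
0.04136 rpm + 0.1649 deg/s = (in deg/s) 0.4131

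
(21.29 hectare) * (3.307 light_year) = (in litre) 6.661e+24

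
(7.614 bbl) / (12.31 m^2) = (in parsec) 3.187e-18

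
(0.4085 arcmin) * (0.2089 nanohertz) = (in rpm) 2.37e-13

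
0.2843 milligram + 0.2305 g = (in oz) 0.008141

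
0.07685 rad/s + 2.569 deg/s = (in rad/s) 0.1217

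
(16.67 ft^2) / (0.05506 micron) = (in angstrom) 2.813e+17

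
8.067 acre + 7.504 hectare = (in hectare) 10.77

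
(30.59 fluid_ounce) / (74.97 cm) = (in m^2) 0.001207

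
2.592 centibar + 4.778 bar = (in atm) 4.741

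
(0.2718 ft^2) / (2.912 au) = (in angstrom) 0.0005796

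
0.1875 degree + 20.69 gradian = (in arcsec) 6.771e+04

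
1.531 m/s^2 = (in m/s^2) 1.531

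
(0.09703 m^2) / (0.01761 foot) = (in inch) 711.7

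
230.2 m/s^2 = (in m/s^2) 230.2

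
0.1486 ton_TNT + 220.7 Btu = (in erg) 6.22e+15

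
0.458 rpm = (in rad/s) 0.04796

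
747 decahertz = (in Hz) 7470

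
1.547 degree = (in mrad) 27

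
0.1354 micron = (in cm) 1.354e-05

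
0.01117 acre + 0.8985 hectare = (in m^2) 9030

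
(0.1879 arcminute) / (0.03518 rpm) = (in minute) 0.0002473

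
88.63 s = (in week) 0.0001465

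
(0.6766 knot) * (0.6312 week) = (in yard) 1.453e+05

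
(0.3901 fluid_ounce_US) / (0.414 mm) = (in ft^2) 0.2999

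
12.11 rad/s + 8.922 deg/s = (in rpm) 117.1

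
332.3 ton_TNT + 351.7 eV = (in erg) 1.39e+19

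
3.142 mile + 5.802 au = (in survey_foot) 2.848e+12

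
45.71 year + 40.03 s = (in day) 1.668e+04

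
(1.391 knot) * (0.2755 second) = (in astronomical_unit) 1.318e-12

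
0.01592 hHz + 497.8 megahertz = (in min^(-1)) 2.987e+10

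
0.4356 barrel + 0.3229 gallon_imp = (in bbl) 0.4448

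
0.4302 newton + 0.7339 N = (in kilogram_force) 0.1187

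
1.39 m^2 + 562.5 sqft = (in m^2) 53.65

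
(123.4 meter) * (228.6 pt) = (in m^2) 9.952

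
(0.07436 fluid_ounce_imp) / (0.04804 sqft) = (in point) 1.342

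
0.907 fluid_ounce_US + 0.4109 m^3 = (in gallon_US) 108.6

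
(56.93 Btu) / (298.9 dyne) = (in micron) 2.01e+13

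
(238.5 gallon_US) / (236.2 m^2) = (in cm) 0.3822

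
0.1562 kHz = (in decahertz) 15.62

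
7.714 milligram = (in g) 0.007714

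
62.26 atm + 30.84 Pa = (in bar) 63.09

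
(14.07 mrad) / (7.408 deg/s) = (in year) 3.451e-09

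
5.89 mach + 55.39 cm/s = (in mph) 4488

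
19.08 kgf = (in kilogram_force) 19.08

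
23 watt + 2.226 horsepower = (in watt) 1683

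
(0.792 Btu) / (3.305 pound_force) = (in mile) 0.03532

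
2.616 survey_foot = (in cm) 79.74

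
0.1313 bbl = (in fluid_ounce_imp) 734.7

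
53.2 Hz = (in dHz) 532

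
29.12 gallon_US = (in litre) 110.2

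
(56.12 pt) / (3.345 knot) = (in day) 1.332e-07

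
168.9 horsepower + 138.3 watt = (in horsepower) 169.1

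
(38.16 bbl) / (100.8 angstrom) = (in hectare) 6.019e+04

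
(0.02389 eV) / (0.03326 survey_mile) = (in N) 7.151e-23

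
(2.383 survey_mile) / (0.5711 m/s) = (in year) 0.0002129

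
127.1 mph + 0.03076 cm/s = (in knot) 110.4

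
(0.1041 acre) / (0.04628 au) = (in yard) 6.654e-08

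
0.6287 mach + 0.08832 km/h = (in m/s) 214.1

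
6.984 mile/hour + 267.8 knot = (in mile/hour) 315.2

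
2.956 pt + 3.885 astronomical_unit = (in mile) 3.611e+08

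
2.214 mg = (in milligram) 2.214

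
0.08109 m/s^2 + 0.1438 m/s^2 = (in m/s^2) 0.2249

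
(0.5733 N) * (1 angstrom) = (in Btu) 5.434e-14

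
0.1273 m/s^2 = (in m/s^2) 0.1273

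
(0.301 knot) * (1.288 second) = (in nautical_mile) 0.0001077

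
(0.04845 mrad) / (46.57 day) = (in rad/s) 1.204e-11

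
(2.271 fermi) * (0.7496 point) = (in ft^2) 6.464e-18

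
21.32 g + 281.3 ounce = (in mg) 7.996e+06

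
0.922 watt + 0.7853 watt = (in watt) 1.707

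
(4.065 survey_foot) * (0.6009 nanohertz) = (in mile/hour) 1.665e-09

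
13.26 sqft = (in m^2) 1.232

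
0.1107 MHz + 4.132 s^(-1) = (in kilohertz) 110.7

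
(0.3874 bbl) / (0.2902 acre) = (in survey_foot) 0.0001721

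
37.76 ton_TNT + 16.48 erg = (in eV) 9.861e+29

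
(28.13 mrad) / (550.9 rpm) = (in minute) 8.127e-06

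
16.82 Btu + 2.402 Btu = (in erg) 2.028e+11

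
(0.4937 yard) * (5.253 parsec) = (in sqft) 7.876e+17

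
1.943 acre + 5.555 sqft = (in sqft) 8.464e+04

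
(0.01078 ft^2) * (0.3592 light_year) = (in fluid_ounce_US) 1.151e+17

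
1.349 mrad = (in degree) 0.07729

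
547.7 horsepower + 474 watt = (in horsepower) 548.3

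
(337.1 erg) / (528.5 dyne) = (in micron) 6378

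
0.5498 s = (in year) 1.743e-08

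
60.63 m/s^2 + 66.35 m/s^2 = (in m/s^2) 127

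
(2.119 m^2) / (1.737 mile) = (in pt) 2.149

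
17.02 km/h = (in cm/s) 472.8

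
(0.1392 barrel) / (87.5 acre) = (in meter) 6.25e-08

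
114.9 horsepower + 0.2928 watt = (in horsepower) 114.9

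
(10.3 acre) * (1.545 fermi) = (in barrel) 4.051e-10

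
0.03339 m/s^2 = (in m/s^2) 0.03339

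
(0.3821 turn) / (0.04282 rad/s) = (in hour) 0.01557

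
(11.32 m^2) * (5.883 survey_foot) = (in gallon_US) 5362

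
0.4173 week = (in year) 0.008003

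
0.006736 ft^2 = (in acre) 1.546e-07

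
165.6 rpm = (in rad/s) 17.34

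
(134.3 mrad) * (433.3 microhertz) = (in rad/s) 5.819e-05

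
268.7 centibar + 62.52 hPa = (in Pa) 2.75e+05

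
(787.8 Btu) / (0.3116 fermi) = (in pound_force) 5.997e+20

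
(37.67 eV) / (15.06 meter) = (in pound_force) 9.009e-20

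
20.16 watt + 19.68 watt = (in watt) 39.84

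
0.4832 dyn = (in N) 4.832e-06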